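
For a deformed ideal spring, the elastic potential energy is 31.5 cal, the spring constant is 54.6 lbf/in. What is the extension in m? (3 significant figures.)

0.166 m

Rearranging: x = √(2U/k).
U = 31.5 cal = 131.8 J; k = 54.6 lbf/in = 9562 N/m.
x = 0.1660 m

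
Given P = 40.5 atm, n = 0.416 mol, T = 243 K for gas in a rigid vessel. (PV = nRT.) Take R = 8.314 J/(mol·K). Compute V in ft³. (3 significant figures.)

0.00723 ft³

From the ideal-gas law: V = nRT/P.
P = 40.5 atm = 4.104×10^6 Pa; n = 0.416 mol; T = 243 K; R = 8.314 J/(mol·K).
V = 2.048×10^-4 m³
2.048×10^-4 m³ × (1 ft³ / 0.02832 m³) = 0.007233 ft³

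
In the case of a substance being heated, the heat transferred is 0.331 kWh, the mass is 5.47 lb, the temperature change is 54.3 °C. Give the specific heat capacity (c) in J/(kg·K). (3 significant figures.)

8840 J/(kg·K)

Rearranging: c = Q/(m·ΔT).
Q = 0.331 kWh = 1.192×10^6 J; m = 5.47 lb = 2.481 kg; ΔT = 54.3 °C = 54.30 K.
c = 8845 J/(kg·K)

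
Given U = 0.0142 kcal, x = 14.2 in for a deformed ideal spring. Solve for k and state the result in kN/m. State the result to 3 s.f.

Solving U = ½k·x² for k: k = 2U/x².
U = 0.0142 kcal = 59.41 J; x = 14.2 in = 0.3607 m.
k = 913.4 N/m
913.4 N/m × (1 kN/m / 1000 N/m) = 0.9134 kN/m

0.913 kN/m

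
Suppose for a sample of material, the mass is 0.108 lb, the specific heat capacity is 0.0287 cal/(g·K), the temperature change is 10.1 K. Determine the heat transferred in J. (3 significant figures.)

59.4 J

Directly: Q = mcΔT.
m = 0.108 lb = 0.04899 kg; c = 0.0287 cal/(g·K) = 120.1 J/(kg·K); ΔT = 10.1 K.
Q = 59.41 J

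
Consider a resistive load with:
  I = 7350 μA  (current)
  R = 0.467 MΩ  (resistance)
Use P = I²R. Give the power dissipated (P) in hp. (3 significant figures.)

P is given directly by: P = I²R.
I = 7350 μA = 0.007350 A; R = 0.467 MΩ = 4.670×10^5 Ω.
P = 25.23 W
25.23 W × (1 hp / 745.7 W) = 0.03383 hp

0.0338 hp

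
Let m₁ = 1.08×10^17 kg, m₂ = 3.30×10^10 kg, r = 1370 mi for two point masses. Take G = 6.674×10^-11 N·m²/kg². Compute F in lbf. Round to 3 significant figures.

11000 lbf

F is given directly by: F = Gm₁m₂/r².
m₁ = 1.08×10^17 kg; m₂ = 3.30×10^10 kg; r = 1370 mi = 2.205×10^6 m; G = 6.674×10^-11 N·m²/kg².
F = 48931 N
48931 N × (1 lbf / 4.448 N) = 11000 lbf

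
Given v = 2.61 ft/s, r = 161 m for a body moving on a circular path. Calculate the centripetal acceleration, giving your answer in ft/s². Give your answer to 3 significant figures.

a is given directly by: a = v²/r.
v = 2.61 ft/s = 0.7955 m/s; r = 161 m.
a = 0.003931 m/s²
0.003931 m/s² × (1 ft/s² / 0.3048 m/s²) = 0.01290 ft/s²

0.0129 ft/s²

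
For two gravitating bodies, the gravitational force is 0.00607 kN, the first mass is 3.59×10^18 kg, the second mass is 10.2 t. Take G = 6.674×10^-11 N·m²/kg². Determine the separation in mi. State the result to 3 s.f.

Rearranging: r = √(G·m₁m₂/F).
F = 0.00607 kN = 6.070 N; m₁ = 3.59×10^18 kg; m₂ = 10.2 t = 10200 kg; G = 6.674×10^-11 N·m²/kg².
r = 6.345×10^5 m
6.345×10^5 m × (1 mi / 1609 m) = 394.3 mi

394 mi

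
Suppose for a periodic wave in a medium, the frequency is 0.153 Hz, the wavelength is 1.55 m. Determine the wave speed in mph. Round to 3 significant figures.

Directly: v = fλ.
f = 0.153 Hz; λ = 1.55 m.
v = 0.2371 m/s
0.2371 m/s × (1 mph / 0.4470 m/s) = 0.5305 mph

0.530 mph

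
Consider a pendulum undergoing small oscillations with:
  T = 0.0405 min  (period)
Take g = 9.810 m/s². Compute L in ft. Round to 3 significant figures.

Rearranging: L = g·(T/2π)².
T = 0.0405 min = 2.430 s; g = 9.810 m/s².
L = 1.467 m
1.467 m × (1 ft / 0.3048 m) = 4.814 ft

4.81 ft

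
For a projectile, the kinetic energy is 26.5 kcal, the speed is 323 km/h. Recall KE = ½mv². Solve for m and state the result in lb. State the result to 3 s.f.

Rearranging KE = ½mv² for m: m = 2·KE/v².
KE = 26.5 kcal = 1.109×10^5 J; v = 323 km/h = 89.72 m/s.
m = 27.55 kg
27.55 kg × (1 lb / 0.4536 kg) = 60.73 lb

60.7 lb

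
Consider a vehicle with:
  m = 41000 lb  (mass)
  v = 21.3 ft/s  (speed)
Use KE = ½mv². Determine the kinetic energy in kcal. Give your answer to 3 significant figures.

Directly: KE = ½mv².
m = 41000 lb = 18597 kg; v = 21.3 ft/s = 6.492 m/s.
KE = 3.919×10^5 J
3.919×10^5 J × (1 kcal / 4184 J) = 93.67 kcal

93.7 kcal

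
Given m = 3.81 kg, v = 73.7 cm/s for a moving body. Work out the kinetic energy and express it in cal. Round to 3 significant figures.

KE is given directly by: KE = ½mv².
m = 3.81 kg; v = 73.7 cm/s = 0.7370 m/s.
KE = 1.035 J
1.035 J × (1 cal / 4.184 J) = 0.2473 cal

0.247 cal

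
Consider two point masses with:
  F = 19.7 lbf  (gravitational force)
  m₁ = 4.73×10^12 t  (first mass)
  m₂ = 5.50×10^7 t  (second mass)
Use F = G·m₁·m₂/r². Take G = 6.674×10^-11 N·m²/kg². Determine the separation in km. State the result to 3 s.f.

Solving F = G·m₁·m₂/r² for r: r = √(G·m₁m₂/F).
F = 19.7 lbf = 87.63 N; m₁ = 4.73×10^12 t = 4.730×10^15 kg; m₂ = 5.50×10^7 t = 5.500×10^10 kg; G = 6.674×10^-11 N·m²/kg².
r = 1.408×10^7 m
1.408×10^7 m × (1 km / 1000 m) = 14076 km

14100 km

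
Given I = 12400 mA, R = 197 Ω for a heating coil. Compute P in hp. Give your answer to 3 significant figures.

40.6 hp

P is given directly by: P = I²R.
I = 12400 mA = 12.40 A; R = 197 Ω.
P = 30291 W
30291 W × (1 hp / 745.7 W) = 40.62 hp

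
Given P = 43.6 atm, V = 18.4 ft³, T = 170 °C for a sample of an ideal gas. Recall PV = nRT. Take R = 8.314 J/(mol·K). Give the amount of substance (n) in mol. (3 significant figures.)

From the ideal-gas law: n = PV/(RT).
P = 43.6 atm = 4.418×10^6 Pa; V = 18.4 ft³ = 0.5210 m³; T = 170 °C = 443.1 K; R = 8.314 J/(mol·K).
n = 624.7 mol

625 mol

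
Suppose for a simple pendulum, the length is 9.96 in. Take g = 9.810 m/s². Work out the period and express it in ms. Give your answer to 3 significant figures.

1010 ms

T is given directly by: T = 2π√(L/g).
L = 9.96 in = 0.2530 m; g = 9.810 m/s².
T = 1.009 s
1.009 s × (1 ms / 0.001000 s) = 1009 ms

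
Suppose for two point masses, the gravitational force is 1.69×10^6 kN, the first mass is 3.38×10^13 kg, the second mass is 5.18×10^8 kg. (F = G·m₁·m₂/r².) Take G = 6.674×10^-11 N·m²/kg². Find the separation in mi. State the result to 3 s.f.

Rearranging F = G·m₁·m₂/r² for r: r = √(G·m₁m₂/F).
F = 1.69×10^6 kN = 1.690×10^9 N; m₁ = 3.38×10^13 kg; m₂ = 5.18×10^8 kg; G = 6.674×10^-11 N·m²/kg².
r = 26.29 m
26.29 m × (1 mi / 1609 m) = 0.01634 mi

0.0163 mi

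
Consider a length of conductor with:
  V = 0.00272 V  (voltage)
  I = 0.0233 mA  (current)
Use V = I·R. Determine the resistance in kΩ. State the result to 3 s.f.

Rearranging: R = V/I.
V = 0.00272 V; I = 0.0233 mA = 2.330×10^-5 A.
R = 116.7 Ω
116.7 Ω × (1 kΩ / 1000 Ω) = 0.1167 kΩ

0.117 kΩ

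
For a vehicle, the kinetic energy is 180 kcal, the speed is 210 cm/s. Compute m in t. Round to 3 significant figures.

Rearranging KE = ½mv² for m: m = 2·KE/v².
KE = 180 kcal = 7.531×10^5 J; v = 210 cm/s = 2.100 m/s.
m = 3.416×10^5 kg
3.416×10^5 kg × (1 t / 1000 kg) = 341.6 t

342 t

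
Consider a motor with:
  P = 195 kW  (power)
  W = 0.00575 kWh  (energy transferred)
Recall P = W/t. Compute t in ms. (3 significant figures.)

106 ms

Solving P = W/t for t: t = W/P.
P = 195 kW = 1.950×10^5 W; W = 0.00575 kWh = 20700 J.
t = 0.1062 s
0.1062 s × (1 ms / 0.001000 s) = 106.2 ms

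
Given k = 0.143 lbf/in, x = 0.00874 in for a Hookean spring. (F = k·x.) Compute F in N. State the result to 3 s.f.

Directly: F = kx.
k = 0.143 lbf/in = 25.04 N/m; x = 0.00874 in = 2.220×10^-4 m.
F = 0.005559 N

0.00556 N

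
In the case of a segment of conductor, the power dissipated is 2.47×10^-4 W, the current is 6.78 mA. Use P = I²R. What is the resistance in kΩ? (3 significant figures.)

Solving P = I²R for R: R = P/I².
P = 2.47×10^-4 W; I = 6.78 mA = 0.006780 A.
R = 5.373 Ω
5.373 Ω × (1 kΩ / 1000 Ω) = 0.005373 kΩ

0.00537 kΩ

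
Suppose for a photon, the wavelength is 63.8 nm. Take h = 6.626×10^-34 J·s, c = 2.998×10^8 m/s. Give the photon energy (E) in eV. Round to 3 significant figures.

E is given directly by: E = hc/λ.
λ = 63.8 nm = 6.380×10^-8 m; h = 6.626×10^-34 J·s; c = 2.998×10^8 m/s.
E = 3.114×10^-18 J
3.114×10^-18 J × (1 eV / 1.602×10^-19 J) = 19.43 eV

19.4 eV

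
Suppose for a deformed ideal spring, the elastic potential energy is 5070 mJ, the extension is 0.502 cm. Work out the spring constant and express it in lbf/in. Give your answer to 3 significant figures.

2300 lbf/in

Solving U = ½k·x² for k: k = 2U/x².
U = 5070 mJ = 5.070 J; x = 0.502 cm = 0.005020 m.
k = 4.024×10^5 N/m
4.024×10^5 N/m × (1 lbf/in / 175.1 N/m) = 2298 lbf/in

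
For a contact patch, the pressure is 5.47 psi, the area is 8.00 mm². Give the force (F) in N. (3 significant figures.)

Rearranging P = F/A for F: F = P·A.
P = 5.47 psi = 37714 Pa; A = 8.00 mm² = 8.000×10^-6 m².
F = 0.3017 N

0.302 N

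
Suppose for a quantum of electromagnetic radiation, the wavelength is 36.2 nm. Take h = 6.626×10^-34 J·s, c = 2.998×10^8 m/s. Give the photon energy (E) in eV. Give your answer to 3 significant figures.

E is given directly by: E = hc/λ.
λ = 36.2 nm = 3.620×10^-8 m; h = 6.626×10^-34 J·s; c = 2.998×10^8 m/s.
E = 5.487×10^-18 J
5.487×10^-18 J × (1 eV / 1.602×10^-19 J) = 34.25 eV

34.3 eV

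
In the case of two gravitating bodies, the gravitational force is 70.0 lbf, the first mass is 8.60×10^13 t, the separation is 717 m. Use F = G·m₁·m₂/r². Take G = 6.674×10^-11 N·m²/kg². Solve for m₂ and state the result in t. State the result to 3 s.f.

Rearranging: m₂ = F·r²/(G·m₁).
F = 70.0 lbf = 311.4 N; m₁ = 8.60×10^13 t = 8.600×10^16 kg; r = 717 m; G = 6.674×10^-11 N·m²/kg².
m₂ = 27.89 kg
27.89 kg × (1 t / 1000 kg) = 0.02789 t

0.0279 t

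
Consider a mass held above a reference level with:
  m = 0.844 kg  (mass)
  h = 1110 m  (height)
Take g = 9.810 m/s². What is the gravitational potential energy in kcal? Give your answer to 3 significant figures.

Directly: PE = mgh.
m = 0.844 kg; h = 1110 m; g = 9.810 m/s².
PE = 9190 J
9190 J × (1 kcal / 4184 J) = 2.197 kcal

2.20 kcal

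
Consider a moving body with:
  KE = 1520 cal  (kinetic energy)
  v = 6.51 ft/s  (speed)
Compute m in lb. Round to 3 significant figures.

Rearranging: m = 2·KE/v².
KE = 1520 cal = 6360 J; v = 6.51 ft/s = 1.984 m/s.
m = 3231 kg
3231 kg × (1 lb / 0.4536 kg) = 7122 lb

7120 lb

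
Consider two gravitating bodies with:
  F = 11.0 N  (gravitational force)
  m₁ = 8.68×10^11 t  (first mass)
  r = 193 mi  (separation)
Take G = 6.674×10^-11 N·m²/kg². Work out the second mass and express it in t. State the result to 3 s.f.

Solving F = G·m₁·m₂/r² for m₂: m₂ = F·r²/(G·m₁).
F = 11.0 N; m₁ = 8.68×10^11 t = 8.680×10^14 kg; r = 193 mi = 3.106×10^5 m; G = 6.674×10^-11 N·m²/kg².
m₂ = 1.832×10^7 kg
1.832×10^7 kg × (1 t / 1000 kg) = 18319 t

18300 t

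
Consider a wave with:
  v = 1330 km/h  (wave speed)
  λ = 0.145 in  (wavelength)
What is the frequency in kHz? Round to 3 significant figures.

Rearranging: f = v/λ.
v = 1330 km/h = 369.4 m/s; λ = 0.145 in = 0.003683 m.
f = 1.003×10^5 Hz
1.003×10^5 Hz × (1 kHz / 1000 Hz) = 100.3 kHz

100 kHz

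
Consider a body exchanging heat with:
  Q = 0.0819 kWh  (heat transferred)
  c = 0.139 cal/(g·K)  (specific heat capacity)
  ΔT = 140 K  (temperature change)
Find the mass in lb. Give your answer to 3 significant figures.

7.98 lb

Solving Q = m·c·ΔT for m: m = Q/(c·ΔT).
Q = 0.0819 kWh = 2.948×10^5 J; c = 0.139 cal/(g·K) = 581.6 J/(kg·K); ΔT = 140 K.
m = 3.621 kg
3.621 kg × (1 lb / 0.4536 kg) = 7.983 lb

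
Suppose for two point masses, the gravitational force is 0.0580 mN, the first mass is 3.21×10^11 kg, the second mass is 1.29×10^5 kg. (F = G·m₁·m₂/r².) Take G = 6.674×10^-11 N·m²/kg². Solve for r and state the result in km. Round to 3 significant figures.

218 km

Solving F = G·m₁·m₂/r² for r: r = √(G·m₁m₂/F).
F = 0.0580 mN = 5.800×10^-5 N; m₁ = 3.21×10^11 kg; m₂ = 1.29×10^5 kg; G = 6.674×10^-11 N·m²/kg².
r = 2.183×10^5 m
2.183×10^5 m × (1 km / 1000 m) = 218.3 km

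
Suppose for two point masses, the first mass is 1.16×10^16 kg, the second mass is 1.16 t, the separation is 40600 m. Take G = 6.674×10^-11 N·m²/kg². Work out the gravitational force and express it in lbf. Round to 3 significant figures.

0.122 lbf

From Newton's law of gravitation: F = Gm₁m₂/r².
m₁ = 1.16×10^16 kg; m₂ = 1.16 t = 1160 kg; r = 40600 m; G = 6.674×10^-11 N·m²/kg².
F = 0.5448 N
0.5448 N × (1 lbf / 4.448 N) = 0.1225 lbf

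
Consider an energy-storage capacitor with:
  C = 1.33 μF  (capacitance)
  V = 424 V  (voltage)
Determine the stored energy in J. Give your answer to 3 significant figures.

Directly: E = ½CV².
C = 1.33 μF = 1.330×10^-6 F; V = 424 V.
E = 0.1196 J

0.120 J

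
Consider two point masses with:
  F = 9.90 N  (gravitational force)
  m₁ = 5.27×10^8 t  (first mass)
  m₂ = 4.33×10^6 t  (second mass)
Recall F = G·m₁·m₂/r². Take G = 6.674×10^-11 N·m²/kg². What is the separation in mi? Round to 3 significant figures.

From Newton's law of gravitation: r = √(G·m₁m₂/F).
F = 9.90 N; m₁ = 5.27×10^8 t = 5.270×10^11 kg; m₂ = 4.33×10^6 t = 4.330×10^9 kg; G = 6.674×10^-11 N·m²/kg².
r = 1.240×10^5 m
1.240×10^5 m × (1 mi / 1609 m) = 77.07 mi

77.1 mi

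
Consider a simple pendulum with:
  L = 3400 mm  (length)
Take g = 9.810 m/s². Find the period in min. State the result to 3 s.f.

T is given directly by: T = 2π√(L/g).
L = 3400 mm = 3.400 m; g = 9.810 m/s².
T = 3.699 s
3.699 s × (1 min / 60.00 s) = 0.06165 min

0.0617 min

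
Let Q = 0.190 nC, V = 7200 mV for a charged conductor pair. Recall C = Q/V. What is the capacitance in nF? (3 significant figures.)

0.0264 nF

Directly: C = Q/V.
Q = 0.190 nC = 1.900×10^-10 C; V = 7200 mV = 7.200 V.
C = 2.639×10^-11 F
2.639×10^-11 F × (1 nF / 1.000×10^-9 F) = 0.02639 nF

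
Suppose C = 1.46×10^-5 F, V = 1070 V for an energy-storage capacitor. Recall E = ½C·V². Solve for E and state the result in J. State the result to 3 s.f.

E is given directly by: E = ½CV².
C = 1.46×10^-5 F; V = 1070 V.
E = 8.358 J  (the unit combination reduces to kg·m²/s² = J)

8.36 J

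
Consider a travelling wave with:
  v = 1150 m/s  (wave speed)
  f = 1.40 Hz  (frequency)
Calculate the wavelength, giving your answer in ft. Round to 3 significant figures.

Solving v = f·λ for λ: λ = v/f.
v = 1150 m/s; f = 1.40 Hz.
λ = 821.4 m
821.4 m × (1 ft / 0.3048 m) = 2695 ft

2690 ft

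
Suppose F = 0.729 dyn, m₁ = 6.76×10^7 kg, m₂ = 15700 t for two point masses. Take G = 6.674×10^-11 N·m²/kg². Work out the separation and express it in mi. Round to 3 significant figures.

Solving F = G·m₁·m₂/r² for r: r = √(G·m₁m₂/F).
F = 0.729 dyn = 7.290×10^-6 N; m₁ = 6.76×10^7 kg; m₂ = 15700 t = 1.570×10^7 kg; G = 6.674×10^-11 N·m²/kg².
r = 98572 m
98572 m × (1 mi / 1609 m) = 61.25 mi

61.2 mi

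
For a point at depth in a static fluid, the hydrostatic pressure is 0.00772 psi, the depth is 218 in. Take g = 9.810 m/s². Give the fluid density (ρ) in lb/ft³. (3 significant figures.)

0.0612 lb/ft³

Solving P = ρ·g·h for ρ: ρ = P/(g·h).
P = 0.00772 psi = 53.23 Pa; h = 218 in = 5.537 m; g = 9.810 m/s².
ρ = 0.9799 kg/m³
0.9799 kg/m³ × (1 lb/ft³ / 16.02 kg/m³) = 0.06117 lb/ft³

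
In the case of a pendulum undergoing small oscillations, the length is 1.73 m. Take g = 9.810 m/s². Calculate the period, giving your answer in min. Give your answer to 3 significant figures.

Directly: T = 2π√(L/g).
L = 1.73 m; g = 9.810 m/s².
T = 2.639 s
2.639 s × (1 min / 60.00 s) = 0.04398 min

0.0440 min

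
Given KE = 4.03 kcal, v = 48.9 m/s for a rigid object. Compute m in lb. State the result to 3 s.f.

31.1 lb

Rearranging: m = 2·KE/v².
KE = 4.03 kcal = 16862 J; v = 48.9 m/s.
m = 14.10 kg
14.10 kg × (1 lb / 0.4536 kg) = 31.09 lb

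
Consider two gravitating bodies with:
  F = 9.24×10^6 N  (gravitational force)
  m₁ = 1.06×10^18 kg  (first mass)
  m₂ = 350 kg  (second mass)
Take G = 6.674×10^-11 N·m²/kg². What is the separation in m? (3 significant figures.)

51.8 m

Rearranging: r = √(G·m₁m₂/F).
F = 9.24×10^6 N; m₁ = 1.06×10^18 kg; m₂ = 350 kg; G = 6.674×10^-11 N·m²/kg².
r = 51.77 m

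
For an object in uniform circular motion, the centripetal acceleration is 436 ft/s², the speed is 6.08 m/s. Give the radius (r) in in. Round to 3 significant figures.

Solving a = v²/r for r: r = v²/a.
a = 436 ft/s² = 132.9 m/s²; v = 6.08 m/s.
r = 0.2782 m
0.2782 m × (1 in / 0.02540 m) = 10.95 in

11.0 in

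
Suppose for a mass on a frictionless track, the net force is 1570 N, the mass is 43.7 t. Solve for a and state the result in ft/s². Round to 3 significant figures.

From Newton's second law: a = F/m.
F = 1570 N; m = 43.7 t = 43700 kg.
a = 0.03593 m/s²
0.03593 m/s² × (1 ft/s² / 0.3048 m/s²) = 0.1179 ft/s²

0.118 ft/s²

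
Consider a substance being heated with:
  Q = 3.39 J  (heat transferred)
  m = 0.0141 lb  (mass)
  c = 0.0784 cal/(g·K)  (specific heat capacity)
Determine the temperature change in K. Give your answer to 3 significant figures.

Solving Q = m·c·ΔT for ΔT: ΔT = Q/(m·c).
Q = 3.39 J; m = 0.0141 lb = 0.006396 kg; c = 0.0784 cal/(g·K) = 328.0 J/(kg·K).
ΔT = 1.616 K

1.62 K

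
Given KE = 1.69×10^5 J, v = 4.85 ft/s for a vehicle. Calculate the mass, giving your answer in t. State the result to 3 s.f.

Rearranging KE = ½mv² for m: m = 2·KE/v².
KE = 1.69×10^5 J; v = 4.85 ft/s = 1.478 m/s.
m = 1.547×10^5 kg
1.547×10^5 kg × (1 t / 1000 kg) = 154.7 t

155 t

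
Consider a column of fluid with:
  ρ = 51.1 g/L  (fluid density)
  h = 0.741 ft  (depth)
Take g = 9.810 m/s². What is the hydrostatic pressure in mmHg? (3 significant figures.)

P is given directly by: P = ρgh.
ρ = 51.1 g/L = 51.10 kg/m³; h = 0.741 ft = 0.2259 m; g = 9.810 m/s².
P = 113.2 Pa
113.2 Pa × (1 mmHg / 133.3 Pa) = 0.8492 mmHg

0.849 mmHg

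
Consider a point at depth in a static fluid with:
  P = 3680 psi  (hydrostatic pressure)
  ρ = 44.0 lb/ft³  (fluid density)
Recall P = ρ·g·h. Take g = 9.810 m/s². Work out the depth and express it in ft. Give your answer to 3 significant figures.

Solving P = ρ·g·h for h: h = P/(ρ·g).
P = 3680 psi = 2.537×10^7 Pa; ρ = 44.0 lb/ft³ = 704.8 kg/m³; g = 9.810 m/s².
h = 3670 m
3670 m × (1 ft / 0.3048 m) = 12040 ft

12000 ft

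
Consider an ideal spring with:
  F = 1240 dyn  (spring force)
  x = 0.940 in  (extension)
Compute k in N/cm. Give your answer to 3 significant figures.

0.00519 N/cm

Rearranging: k = F/x.
F = 1240 dyn = 0.01240 N; x = 0.940 in = 0.02388 m.
k = 0.5193 N/m
0.5193 N/m × (1 N/cm / 100.0 N/m) = 0.005193 N/cm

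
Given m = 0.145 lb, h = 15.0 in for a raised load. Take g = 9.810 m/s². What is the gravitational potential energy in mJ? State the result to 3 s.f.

PE is given directly by: PE = mgh.
m = 0.145 lb = 0.06577 kg; h = 15.0 in = 0.3810 m; g = 9.810 m/s².
PE = 0.2458 J  (the unit combination reduces to kg·m²/s² = J)
0.2458 J × (1 mJ / 0.001000 J) = 245.8 mJ

246 mJ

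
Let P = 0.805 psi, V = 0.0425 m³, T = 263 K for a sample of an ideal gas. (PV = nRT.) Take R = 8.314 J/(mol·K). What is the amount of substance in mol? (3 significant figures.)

0.108 mol

Rearranging PV = nRT for n: n = PV/(RT).
P = 0.805 psi = 5550 Pa; V = 0.0425 m³; T = 263 K; R = 8.314 J/(mol·K).
n = 0.1079 mol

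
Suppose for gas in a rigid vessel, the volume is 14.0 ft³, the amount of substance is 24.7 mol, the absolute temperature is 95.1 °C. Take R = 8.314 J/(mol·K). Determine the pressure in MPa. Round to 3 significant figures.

0.191 MPa

From the ideal-gas law: P = nRT/V.
V = 14.0 ft³ = 0.3964 m³; n = 24.7 mol; T = 95.1 °C = 368.2 K; R = 8.314 J/(mol·K).
P = 1.908×10^5 Pa
1.908×10^5 Pa × (1 MPa / 1.000×10^6 Pa) = 0.1908 MPa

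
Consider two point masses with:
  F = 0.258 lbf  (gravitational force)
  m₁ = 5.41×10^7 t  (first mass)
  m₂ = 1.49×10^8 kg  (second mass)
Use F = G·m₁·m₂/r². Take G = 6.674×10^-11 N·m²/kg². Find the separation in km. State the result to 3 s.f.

From Newton's law of gravitation: r = √(G·m₁m₂/F).
F = 0.258 lbf = 1.148 N; m₁ = 5.41×10^7 t = 5.410×10^10 kg; m₂ = 1.49×10^8 kg; G = 6.674×10^-11 N·m²/kg².
r = 21651 m
21651 m × (1 km / 1000 m) = 21.65 km

21.7 km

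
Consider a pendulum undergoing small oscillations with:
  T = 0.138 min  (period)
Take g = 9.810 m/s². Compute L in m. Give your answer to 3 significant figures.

17.0 m

Rearranging: L = g·(T/2π)².
T = 0.138 min = 8.280 s; g = 9.810 m/s².
L = 17.04 m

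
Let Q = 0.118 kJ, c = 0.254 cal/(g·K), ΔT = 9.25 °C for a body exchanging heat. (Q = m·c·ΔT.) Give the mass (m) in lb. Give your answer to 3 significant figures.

Rearranging: m = Q/(c·ΔT).
Q = 0.118 kJ = 118.0 J; c = 0.254 cal/(g·K) = 1063 J/(kg·K); ΔT = 9.25 °C = 9.250 K.
m = 0.01200 kg
0.01200 kg × (1 lb / 0.4536 kg) = 0.02646 lb

0.0265 lb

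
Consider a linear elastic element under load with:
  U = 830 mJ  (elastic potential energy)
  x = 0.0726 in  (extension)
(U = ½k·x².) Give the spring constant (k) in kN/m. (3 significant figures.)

488 kN/m

Rearranging U = ½k·x² for k: k = 2U/x².
U = 830 mJ = 0.8300 J; x = 0.0726 in = 0.001844 m.
k = 4.882×10^5 N/m
4.882×10^5 N/m × (1 kN/m / 1000 N/m) = 488.2 kN/m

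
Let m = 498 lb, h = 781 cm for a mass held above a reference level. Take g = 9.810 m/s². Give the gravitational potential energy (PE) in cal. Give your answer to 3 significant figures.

4140 cal

PE is given directly by: PE = mgh.
m = 498 lb = 225.9 kg; h = 781 cm = 7.810 m; g = 9.810 m/s².
PE = 17307 J
17307 J × (1 cal / 4.184 J) = 4136 cal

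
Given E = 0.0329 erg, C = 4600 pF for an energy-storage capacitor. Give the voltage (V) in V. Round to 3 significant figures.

Rearranging E = ½C·V² for V: V = √(2E/C).
E = 0.0329 erg = 3.290×10^-9 J; C = 4600 pF = 4.600×10^-9 F.
V = 1.196 V  (the unit combination reduces to kg·m²/(A·s³) = V)

1.20 V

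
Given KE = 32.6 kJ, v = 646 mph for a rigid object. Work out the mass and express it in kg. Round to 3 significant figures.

0.782 kg

Solving KE = ½mv² for m: m = 2·KE/v².
KE = 32.6 kJ = 32600 J; v = 646 mph = 288.8 m/s.
m = 0.7818 kg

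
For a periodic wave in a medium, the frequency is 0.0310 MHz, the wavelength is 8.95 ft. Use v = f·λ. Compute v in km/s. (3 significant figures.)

v is given directly by: v = fλ.
f = 0.0310 MHz = 31000 Hz; λ = 8.95 ft = 2.728 m.
v = 84567 m/s
84567 m/s × (1 km/s / 1000 m/s) = 84.57 km/s

84.6 km/s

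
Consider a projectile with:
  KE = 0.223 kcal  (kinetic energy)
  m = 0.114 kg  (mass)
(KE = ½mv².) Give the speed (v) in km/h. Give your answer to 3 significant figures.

461 km/h

Rearranging: v = √(2·KE/m).
KE = 0.223 kcal = 933.0 J; m = 0.114 kg.
v = 127.9 m/s
127.9 m/s × (1 km/h / 0.2778 m/s) = 460.6 km/h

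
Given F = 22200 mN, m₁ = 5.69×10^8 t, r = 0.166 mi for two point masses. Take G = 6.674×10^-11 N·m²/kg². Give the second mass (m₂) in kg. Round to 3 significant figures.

41700 kg

From Newton's law of gravitation: m₂ = F·r²/(G·m₁).
F = 22200 mN = 22.20 N; m₁ = 5.69×10^8 t = 5.690×10^11 kg; r = 0.166 mi = 267.2 m; G = 6.674×10^-11 N·m²/kg².
m₂ = 41722 kg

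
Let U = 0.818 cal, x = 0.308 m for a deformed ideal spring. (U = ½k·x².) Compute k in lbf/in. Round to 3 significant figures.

Rearranging: k = 2U/x².
U = 0.818 cal = 3.423 J; x = 0.308 m.
k = 72.16 N/m
72.16 N/m × (1 lbf/in / 175.1 N/m) = 0.4120 lbf/in

0.412 lbf/in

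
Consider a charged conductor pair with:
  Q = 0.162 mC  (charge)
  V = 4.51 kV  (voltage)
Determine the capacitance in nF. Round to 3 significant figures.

35.9 nF

Directly: C = Q/V.
Q = 0.162 mC = 1.620×10^-4 C; V = 4.51 kV = 4510 V.
C = 3.592×10^-8 F
3.592×10^-8 F × (1 nF / 1.000×10^-9 F) = 35.92 nF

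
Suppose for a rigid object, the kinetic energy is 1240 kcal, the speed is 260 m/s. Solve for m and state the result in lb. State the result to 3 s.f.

Rearranging: m = 2·KE/v².
KE = 1240 kcal = 5.188×10^6 J; v = 260 m/s.
m = 153.5 kg
153.5 kg × (1 lb / 0.4536 kg) = 338.4 lb

338 lb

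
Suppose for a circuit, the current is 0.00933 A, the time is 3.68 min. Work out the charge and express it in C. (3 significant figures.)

q is given directly by: q = It.
I = 0.00933 A; t = 3.68 min = 220.8 s.
q = 2.060 C

2.06 C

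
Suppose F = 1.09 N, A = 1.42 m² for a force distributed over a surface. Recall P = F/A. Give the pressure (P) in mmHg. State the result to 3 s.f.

0.00576 mmHg

P is given directly by: P = F/A.
F = 1.09 N; A = 1.42 m².
P = 0.7676 Pa  (the unit combination reduces to kg/(m·s²) = Pa)
0.7676 Pa × (1 mmHg / 133.3 Pa) = 0.005758 mmHg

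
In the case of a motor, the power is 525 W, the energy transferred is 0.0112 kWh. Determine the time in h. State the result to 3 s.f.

0.0213 h

Rearranging P = W/t for t: t = W/P.
P = 525 W; W = 0.0112 kWh = 40320 J.
t = 76.80 s
76.80 s × (1 h / 3600 s) = 0.02133 h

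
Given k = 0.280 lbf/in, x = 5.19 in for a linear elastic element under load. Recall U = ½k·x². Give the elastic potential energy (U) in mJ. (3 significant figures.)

Directly: U = ½kx².
k = 0.280 lbf/in = 49.04 N/m; x = 5.19 in = 0.1318 m.
U = 0.4261 J
0.4261 J × (1 mJ / 0.001000 J) = 426.1 mJ

426 mJ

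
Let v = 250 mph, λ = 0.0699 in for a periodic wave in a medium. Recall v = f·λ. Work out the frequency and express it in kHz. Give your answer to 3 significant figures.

62.9 kHz

Rearranging v = f·λ for f: f = v/λ.
v = 250 mph = 111.8 m/s; λ = 0.0699 in = 0.001775 m.
f = 62947 Hz
62947 Hz × (1 kHz / 1000 Hz) = 62.95 kHz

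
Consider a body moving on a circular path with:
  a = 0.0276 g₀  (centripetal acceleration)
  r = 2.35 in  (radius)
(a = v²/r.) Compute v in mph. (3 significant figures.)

Rearranging a = v²/r for v: v = √(a·r).
a = 0.0276 g₀ = 0.2707 m/s²; r = 2.35 in = 0.05969 m.
v = 0.1271 m/s
0.1271 m/s × (1 mph / 0.4470 m/s) = 0.2843 mph

0.284 mph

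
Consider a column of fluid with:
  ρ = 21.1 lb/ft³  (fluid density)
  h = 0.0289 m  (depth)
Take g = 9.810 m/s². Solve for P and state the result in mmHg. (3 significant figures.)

Directly: P = ρgh.
ρ = 21.1 lb/ft³ = 338.0 kg/m³; h = 0.0289 m; g = 9.810 m/s².
P = 95.82 Pa  (the unit combination reduces to kg/(m·s²) = Pa)
95.82 Pa × (1 mmHg / 133.3 Pa) = 0.7187 mmHg

0.719 mmHg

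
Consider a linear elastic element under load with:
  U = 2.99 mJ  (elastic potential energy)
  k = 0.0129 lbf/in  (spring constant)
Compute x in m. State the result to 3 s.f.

Rearranging U = ½k·x² for x: x = √(2U/k).
U = 2.99 mJ = 0.002990 J; k = 0.0129 lbf/in = 2.259 N/m.
x = 0.05145 m

0.0514 m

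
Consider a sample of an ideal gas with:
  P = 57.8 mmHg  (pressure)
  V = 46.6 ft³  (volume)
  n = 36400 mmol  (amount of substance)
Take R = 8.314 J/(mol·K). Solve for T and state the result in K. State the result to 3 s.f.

From the ideal-gas law: T = PV/(nR).
P = 57.8 mmHg = 7706 Pa; V = 46.6 ft³ = 1.320 m³; n = 36400 mmol = 36.40 mol; R = 8.314 J/(mol·K).
T = 33.60 K

33.6 K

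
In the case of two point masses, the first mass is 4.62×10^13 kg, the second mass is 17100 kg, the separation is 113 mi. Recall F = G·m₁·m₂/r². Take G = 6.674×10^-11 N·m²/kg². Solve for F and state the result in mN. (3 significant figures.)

From Newton's law of gravitation: F = Gm₁m₂/r².
m₁ = 4.62×10^13 kg; m₂ = 17100 kg; r = 113 mi = 1.819×10^5 m; G = 6.674×10^-11 N·m²/kg².
F = 0.001594 N
0.001594 N × (1 mN / 0.001000 N) = 1.594 mN

1.59 mN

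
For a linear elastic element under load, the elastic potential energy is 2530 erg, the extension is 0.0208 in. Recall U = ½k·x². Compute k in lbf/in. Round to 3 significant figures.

Rearranging U = ½k·x² for k: k = 2U/x².
U = 2530 erg = 2.530×10^-4 J; x = 0.0208 in = 5.283×10^-4 m.
k = 1813 N/m
1813 N/m × (1 lbf/in / 175.1 N/m) = 10.35 lbf/in

10.4 lbf/in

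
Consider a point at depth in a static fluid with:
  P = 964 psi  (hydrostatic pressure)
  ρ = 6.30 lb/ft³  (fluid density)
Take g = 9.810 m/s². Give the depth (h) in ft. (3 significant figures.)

22000 ft

Solving P = ρ·g·h for h: h = P/(ρ·g).
P = 964 psi = 6.647×10^6 Pa; ρ = 6.30 lb/ft³ = 100.9 kg/m³; g = 9.810 m/s².
h = 6714 m
6714 m × (1 ft / 0.3048 m) = 22027 ft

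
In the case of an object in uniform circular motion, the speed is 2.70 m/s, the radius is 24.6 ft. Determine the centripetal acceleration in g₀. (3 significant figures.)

0.0991 g₀

Directly: a = v²/r.
v = 2.70 m/s; r = 24.6 ft = 7.498 m.
a = 0.9722 m/s²
0.9722 m/s² × (1 g₀ / 9.807 m/s²) = 0.09914 g₀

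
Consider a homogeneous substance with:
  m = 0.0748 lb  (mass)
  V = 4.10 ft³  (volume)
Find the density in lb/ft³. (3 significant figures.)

ρ is given directly by: ρ = m/V.
m = 0.0748 lb = 0.03393 kg; V = 4.10 ft³ = 0.1161 m³.
ρ = 0.2922 kg/m³
0.2922 kg/m³ × (1 lb/ft³ / 16.02 kg/m³) = 0.01824 lb/ft³

0.0182 lb/ft³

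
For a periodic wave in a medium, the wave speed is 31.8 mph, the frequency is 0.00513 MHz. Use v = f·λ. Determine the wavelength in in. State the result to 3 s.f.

Solving v = f·λ for λ: λ = v/f.
v = 31.8 mph = 14.22 m/s; f = 0.00513 MHz = 5130 Hz.
λ = 0.002771 m
0.002771 m × (1 in / 0.02540 m) = 0.1091 in

0.109 in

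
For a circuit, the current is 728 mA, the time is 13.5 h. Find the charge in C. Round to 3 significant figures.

35400 C

Directly: q = It.
I = 728 mA = 0.7280 A; t = 13.5 h = 48600 s.
q = 35381 C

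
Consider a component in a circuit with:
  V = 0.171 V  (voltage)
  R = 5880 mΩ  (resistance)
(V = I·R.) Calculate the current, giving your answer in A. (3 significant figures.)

From Ohm's law: I = V/R.
V = 0.171 V; R = 5880 mΩ = 5.880 Ω.
I = 0.02908 A

0.0291 A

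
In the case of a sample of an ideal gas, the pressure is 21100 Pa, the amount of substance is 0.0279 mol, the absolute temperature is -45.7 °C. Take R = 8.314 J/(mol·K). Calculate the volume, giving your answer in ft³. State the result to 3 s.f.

From the ideal-gas law: V = nRT/P.
P = 21100 Pa; n = 0.0279 mol; T = -45.7 °C = 227.4 K; R = 8.314 J/(mol·K).
V = 0.002500 m³
0.002500 m³ × (1 ft³ / 0.02832 m³) = 0.08830 ft³

0.0883 ft³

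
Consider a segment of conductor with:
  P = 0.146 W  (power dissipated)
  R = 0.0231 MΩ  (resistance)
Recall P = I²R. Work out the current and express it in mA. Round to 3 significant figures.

Solving P = I²R for I: I = √(P/R).
P = 0.146 W; R = 0.0231 MΩ = 23100 Ω.
I = 0.002514 A
0.002514 A × (1 mA / 0.001000 A) = 2.514 mA

2.51 mA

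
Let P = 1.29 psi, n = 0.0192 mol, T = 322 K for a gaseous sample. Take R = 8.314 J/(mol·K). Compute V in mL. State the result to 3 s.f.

5780 mL

Rearranging: V = nRT/P.
P = 1.29 psi = 8894 Pa; n = 0.0192 mol; T = 322 K; R = 8.314 J/(mol·K).
V = 0.005779 m³
0.005779 m³ × (1 mL / 1.000×10^-6 m³) = 5779 mL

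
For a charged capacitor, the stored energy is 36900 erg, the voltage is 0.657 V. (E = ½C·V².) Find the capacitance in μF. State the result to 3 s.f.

Rearranging E = ½C·V² for C: C = 2E/V².
E = 36900 erg = 0.003690 J; V = 0.657 V.
C = 0.01710 F
0.01710 F × (1 μF / 1.000×10^-6 F) = 17097 μF

17100 μF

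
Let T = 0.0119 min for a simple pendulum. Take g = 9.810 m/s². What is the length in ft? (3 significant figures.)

0.416 ft

Rearranging T = 2π√(L/g) for L: L = g·(T/2π)².
T = 0.0119 min = 0.7140 s; g = 9.810 m/s².
L = 0.1267 m
0.1267 m × (1 ft / 0.3048 m) = 0.4156 ft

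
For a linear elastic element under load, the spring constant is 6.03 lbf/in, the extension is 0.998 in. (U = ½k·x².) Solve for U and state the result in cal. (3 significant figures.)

U is given directly by: U = ½kx².
k = 6.03 lbf/in = 1056 N/m; x = 0.998 in = 0.02535 m.
U = 0.3393 J
0.3393 J × (1 cal / 4.184 J) = 0.08109 cal

0.0811 cal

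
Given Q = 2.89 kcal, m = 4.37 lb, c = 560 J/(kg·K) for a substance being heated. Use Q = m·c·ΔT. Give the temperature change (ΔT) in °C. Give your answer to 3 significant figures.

Solving Q = m·c·ΔT for ΔT: ΔT = Q/(m·c).
Q = 2.89 kcal = 12092 J; m = 4.37 lb = 1.982 kg; c = 560 J/(kg·K).
ΔT = 10.89 K
Since 1 °C = 1 K, 10.89 °C.

10.9 °C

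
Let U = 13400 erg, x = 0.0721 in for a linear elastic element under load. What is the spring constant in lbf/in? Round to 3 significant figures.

Rearranging U = ½k·x² for k: k = 2U/x².
U = 13400 erg = 0.001340 J; x = 0.0721 in = 0.001831 m.
k = 799.1 N/m
799.1 N/m × (1 lbf/in / 175.1 N/m) = 4.563 lbf/in

4.56 lbf/in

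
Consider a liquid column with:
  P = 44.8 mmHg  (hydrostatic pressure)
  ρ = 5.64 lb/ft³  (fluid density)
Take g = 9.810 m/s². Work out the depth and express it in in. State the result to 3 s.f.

265 in

Rearranging: h = P/(ρ·g).
P = 44.8 mmHg = 5973 Pa; ρ = 5.64 lb/ft³ = 90.34 kg/m³; g = 9.810 m/s².
h = 6.739 m
6.739 m × (1 in / 0.02540 m) = 265.3 in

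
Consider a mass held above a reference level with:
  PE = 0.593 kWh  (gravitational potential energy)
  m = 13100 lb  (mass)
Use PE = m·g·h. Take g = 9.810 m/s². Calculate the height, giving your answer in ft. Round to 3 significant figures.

Rearranging: h = PE/(m·g).
PE = 0.593 kWh = 2.135×10^6 J; m = 13100 lb = 5942 kg; g = 9.810 m/s².
h = 36.62 m
36.62 m × (1 ft / 0.3048 m) = 120.2 ft

120 ft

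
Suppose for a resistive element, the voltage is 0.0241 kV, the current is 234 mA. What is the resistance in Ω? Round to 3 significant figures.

103 Ω

From Ohm's law: R = V/I.
V = 0.0241 kV = 24.10 V; I = 234 mA = 0.2340 A.
R = 103.0 Ω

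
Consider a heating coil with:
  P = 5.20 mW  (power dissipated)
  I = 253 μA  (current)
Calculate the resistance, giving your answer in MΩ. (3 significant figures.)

Rearranging: R = P/I².
P = 5.20 mW = 0.005200 W; I = 253 μA = 2.530×10^-4 A.
R = 81239 Ω
81239 Ω × (1 MΩ / 1.000×10^6 Ω) = 0.08124 MΩ

0.0812 MΩ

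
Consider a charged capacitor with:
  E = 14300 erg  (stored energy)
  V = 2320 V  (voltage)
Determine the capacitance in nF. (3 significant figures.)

0.531 nF

Solving E = ½C·V² for C: C = 2E/V².
E = 14300 erg = 0.001430 J; V = 2320 V.
C = 5.314×10^-10 F
5.314×10^-10 F × (1 nF / 1.000×10^-9 F) = 0.5314 nF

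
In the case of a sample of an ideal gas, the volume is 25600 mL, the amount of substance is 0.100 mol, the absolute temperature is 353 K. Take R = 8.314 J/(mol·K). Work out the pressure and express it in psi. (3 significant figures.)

1.66 psi

From the ideal-gas law: P = nRT/V.
V = 25600 mL = 0.02560 m³; n = 0.100 mol; T = 353 K; R = 8.314 J/(mol·K).
P = 11464 Pa
11464 Pa × (1 psi / 6895 Pa) = 1.663 psi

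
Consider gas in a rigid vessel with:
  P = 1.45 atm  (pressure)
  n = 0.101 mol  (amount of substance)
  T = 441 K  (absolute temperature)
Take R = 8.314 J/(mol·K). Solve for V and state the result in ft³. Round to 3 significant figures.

0.0890 ft³

Rearranging: V = nRT/P.
P = 1.45 atm = 1.469×10^5 Pa; n = 0.101 mol; T = 441 K; R = 8.314 J/(mol·K).
V = 0.002520 m³
0.002520 m³ × (1 ft³ / 0.02832 m³) = 0.08901 ft³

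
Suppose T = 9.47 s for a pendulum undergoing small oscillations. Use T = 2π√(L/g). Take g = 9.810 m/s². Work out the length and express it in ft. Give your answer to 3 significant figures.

73.1 ft

Rearranging: L = g·(T/2π)².
T = 9.47 s; g = 9.810 m/s².
L = 22.28 m
22.28 m × (1 ft / 0.3048 m) = 73.11 ft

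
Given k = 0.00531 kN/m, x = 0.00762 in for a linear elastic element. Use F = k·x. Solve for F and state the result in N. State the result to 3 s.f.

From Hooke's law: F = kx.
k = 0.00531 kN/m = 5.310 N/m; x = 0.00762 in = 1.935×10^-4 m.
F = 0.001028 N  (the unit combination reduces to kg·m/s² = N)

0.00103 N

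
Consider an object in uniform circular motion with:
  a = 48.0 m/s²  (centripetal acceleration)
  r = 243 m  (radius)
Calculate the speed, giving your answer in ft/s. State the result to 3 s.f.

354 ft/s

Rearranging: v = √(a·r).
a = 48.0 m/s²; r = 243 m.
v = 108.0 m/s
108.0 m/s × (1 ft/s / 0.3048 m/s) = 354.3 ft/s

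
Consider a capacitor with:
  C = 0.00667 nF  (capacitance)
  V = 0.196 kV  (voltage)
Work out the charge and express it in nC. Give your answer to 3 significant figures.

1.31 nC

Rearranging C = Q/V for Q: Q = CV.
C = 0.00667 nF = 6.670×10^-12 F; V = 0.196 kV = 196.0 V.
Q = 1.307×10^-9 C
1.307×10^-9 C × (1 nC / 1.000×10^-9 C) = 1.307 nC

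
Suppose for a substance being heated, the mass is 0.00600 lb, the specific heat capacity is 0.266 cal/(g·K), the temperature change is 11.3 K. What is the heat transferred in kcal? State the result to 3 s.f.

Q is given directly by: Q = mcΔT.
m = 0.00600 lb = 0.002722 kg; c = 0.266 cal/(g·K) = 1113 J/(kg·K); ΔT = 11.3 K.
Q = 34.23 J
34.23 J × (1 kcal / 4184 J) = 0.008180 kcal

0.00818 kcal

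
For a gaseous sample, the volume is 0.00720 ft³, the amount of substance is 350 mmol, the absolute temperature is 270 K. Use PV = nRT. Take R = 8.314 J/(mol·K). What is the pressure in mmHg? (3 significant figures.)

28900 mmHg

P is given directly by: P = nRT/V.
V = 0.00720 ft³ = 2.039×10^-4 m³; n = 350 mmol = 0.3500 mol; T = 270 K; R = 8.314 J/(mol·K).
P = 3.854×10^6 Pa  (the unit combination reduces to kg/(m·s²) = Pa)
3.854×10^6 Pa × (1 mmHg / 133.3 Pa) = 28904 mmHg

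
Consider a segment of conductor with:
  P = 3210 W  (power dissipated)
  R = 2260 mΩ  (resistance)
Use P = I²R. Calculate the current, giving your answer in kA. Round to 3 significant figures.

Rearranging: I = √(P/R).
P = 3210 W; R = 2260 mΩ = 2.260 Ω.
I = 37.69 A
37.69 A × (1 kA / 1000 A) = 0.03769 kA

0.0377 kA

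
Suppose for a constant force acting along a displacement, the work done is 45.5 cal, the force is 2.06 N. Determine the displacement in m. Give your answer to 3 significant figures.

92.4 m

Solving W = F·d for d: d = W/F.
W = 45.5 cal = 190.4 J; F = 2.06 N.
d = 92.41 m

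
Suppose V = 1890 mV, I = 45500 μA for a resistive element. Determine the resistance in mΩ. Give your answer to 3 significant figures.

41500 mΩ

Rearranging V = I·R for R: R = V/I.
V = 1890 mV = 1.890 V; I = 45500 μA = 0.04550 A.
R = 41.54 Ω
41.54 Ω × (1 mΩ / 0.001000 Ω) = 41538 mΩ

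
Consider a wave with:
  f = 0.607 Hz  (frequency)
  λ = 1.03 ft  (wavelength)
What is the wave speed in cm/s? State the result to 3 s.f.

19.1 cm/s

Directly: v = fλ.
f = 0.607 Hz; λ = 1.03 ft = 0.3139 m.
v = 0.1906 m/s
0.1906 m/s × (1 cm/s / 0.01000 m/s) = 19.06 cm/s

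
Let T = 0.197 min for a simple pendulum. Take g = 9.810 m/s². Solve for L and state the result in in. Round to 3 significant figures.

Rearranging: L = g·(T/2π)².
T = 0.197 min = 11.82 s; g = 9.810 m/s².
L = 34.72 m
34.72 m × (1 in / 0.02540 m) = 1367 in

1370 in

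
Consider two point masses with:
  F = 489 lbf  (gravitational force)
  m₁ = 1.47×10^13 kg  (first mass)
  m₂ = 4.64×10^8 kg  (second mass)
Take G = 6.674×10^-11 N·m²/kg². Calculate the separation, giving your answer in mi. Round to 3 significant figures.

8.99 mi

From Newton's law of gravitation: r = √(G·m₁m₂/F).
F = 489 lbf = 2175 N; m₁ = 1.47×10^13 kg; m₂ = 4.64×10^8 kg; G = 6.674×10^-11 N·m²/kg².
r = 14466 m
14466 m × (1 mi / 1609 m) = 8.989 mi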